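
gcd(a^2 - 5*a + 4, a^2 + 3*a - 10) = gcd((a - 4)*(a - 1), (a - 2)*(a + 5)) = 1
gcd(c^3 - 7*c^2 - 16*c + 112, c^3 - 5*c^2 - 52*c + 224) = c - 4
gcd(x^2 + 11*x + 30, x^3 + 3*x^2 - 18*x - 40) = x + 5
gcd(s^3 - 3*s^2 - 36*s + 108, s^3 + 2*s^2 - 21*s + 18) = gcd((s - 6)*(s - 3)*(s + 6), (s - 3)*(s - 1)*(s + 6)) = s^2 + 3*s - 18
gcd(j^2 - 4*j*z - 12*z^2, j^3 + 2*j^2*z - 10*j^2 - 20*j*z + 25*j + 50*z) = j + 2*z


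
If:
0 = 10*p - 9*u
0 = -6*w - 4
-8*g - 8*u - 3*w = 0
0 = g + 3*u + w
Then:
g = 1/24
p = 3/16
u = 5/24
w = -2/3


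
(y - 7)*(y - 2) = y^2 - 9*y + 14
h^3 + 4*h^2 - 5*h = h*(h - 1)*(h + 5)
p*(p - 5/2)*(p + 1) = p^3 - 3*p^2/2 - 5*p/2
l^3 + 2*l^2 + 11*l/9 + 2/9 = (l + 1/3)*(l + 2/3)*(l + 1)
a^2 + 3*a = a*(a + 3)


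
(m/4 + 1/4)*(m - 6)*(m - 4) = m^3/4 - 9*m^2/4 + 7*m/2 + 6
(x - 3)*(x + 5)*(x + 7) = x^3 + 9*x^2 - x - 105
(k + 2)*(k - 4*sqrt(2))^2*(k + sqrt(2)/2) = k^4 - 15*sqrt(2)*k^3/2 + 2*k^3 - 15*sqrt(2)*k^2 + 24*k^2 + 16*sqrt(2)*k + 48*k + 32*sqrt(2)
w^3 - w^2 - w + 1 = (w - 1)^2*(w + 1)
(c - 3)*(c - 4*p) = c^2 - 4*c*p - 3*c + 12*p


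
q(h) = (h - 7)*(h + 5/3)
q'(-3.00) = -11.33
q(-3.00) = 13.33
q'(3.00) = 0.67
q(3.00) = -18.67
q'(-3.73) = -12.79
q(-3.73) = 22.14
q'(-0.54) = -6.41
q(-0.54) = -8.50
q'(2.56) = -0.21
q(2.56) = -18.77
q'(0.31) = -4.71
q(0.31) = -13.22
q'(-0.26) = -5.85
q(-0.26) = -10.21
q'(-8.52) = -22.37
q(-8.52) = 106.36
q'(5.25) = 5.17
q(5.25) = -12.10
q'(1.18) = -2.97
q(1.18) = -16.57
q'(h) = 2*h - 16/3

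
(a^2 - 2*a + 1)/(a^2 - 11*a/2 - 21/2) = 2*(-a^2 + 2*a - 1)/(-2*a^2 + 11*a + 21)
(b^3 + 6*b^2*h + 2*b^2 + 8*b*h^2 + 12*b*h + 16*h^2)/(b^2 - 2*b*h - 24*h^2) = (b^2 + 2*b*h + 2*b + 4*h)/(b - 6*h)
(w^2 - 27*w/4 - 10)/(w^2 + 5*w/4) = (w - 8)/w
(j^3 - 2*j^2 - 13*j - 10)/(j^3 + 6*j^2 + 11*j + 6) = (j - 5)/(j + 3)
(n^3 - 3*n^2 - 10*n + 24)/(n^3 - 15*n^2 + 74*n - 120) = (n^2 + n - 6)/(n^2 - 11*n + 30)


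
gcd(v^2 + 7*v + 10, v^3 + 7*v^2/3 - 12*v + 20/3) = v + 5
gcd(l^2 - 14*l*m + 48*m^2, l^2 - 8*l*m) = l - 8*m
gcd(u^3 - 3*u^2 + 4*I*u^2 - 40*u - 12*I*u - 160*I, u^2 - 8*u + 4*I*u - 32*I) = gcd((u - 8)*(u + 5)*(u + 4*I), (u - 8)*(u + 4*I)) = u^2 + u*(-8 + 4*I) - 32*I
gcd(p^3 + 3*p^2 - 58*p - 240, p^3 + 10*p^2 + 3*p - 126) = p + 6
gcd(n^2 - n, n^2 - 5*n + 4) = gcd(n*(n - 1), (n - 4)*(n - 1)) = n - 1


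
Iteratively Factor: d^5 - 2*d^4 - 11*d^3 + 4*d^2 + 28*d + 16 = (d - 4)*(d^4 + 2*d^3 - 3*d^2 - 8*d - 4) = (d - 4)*(d + 1)*(d^3 + d^2 - 4*d - 4) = (d - 4)*(d - 2)*(d + 1)*(d^2 + 3*d + 2) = (d - 4)*(d - 2)*(d + 1)^2*(d + 2)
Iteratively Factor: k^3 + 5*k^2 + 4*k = (k + 4)*(k^2 + k) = k*(k + 4)*(k + 1)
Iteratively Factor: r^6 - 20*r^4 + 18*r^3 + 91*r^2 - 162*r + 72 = (r - 1)*(r^5 + r^4 - 19*r^3 - r^2 + 90*r - 72) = (r - 1)*(r + 3)*(r^4 - 2*r^3 - 13*r^2 + 38*r - 24) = (r - 1)^2*(r + 3)*(r^3 - r^2 - 14*r + 24) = (r - 3)*(r - 1)^2*(r + 3)*(r^2 + 2*r - 8) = (r - 3)*(r - 1)^2*(r + 3)*(r + 4)*(r - 2)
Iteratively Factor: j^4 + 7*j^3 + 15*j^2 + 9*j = (j + 1)*(j^3 + 6*j^2 + 9*j) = (j + 1)*(j + 3)*(j^2 + 3*j) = j*(j + 1)*(j + 3)*(j + 3)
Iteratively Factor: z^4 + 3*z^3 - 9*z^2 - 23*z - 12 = (z + 4)*(z^3 - z^2 - 5*z - 3) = (z + 1)*(z + 4)*(z^2 - 2*z - 3) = (z + 1)^2*(z + 4)*(z - 3)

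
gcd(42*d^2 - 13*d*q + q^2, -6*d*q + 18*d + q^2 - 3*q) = -6*d + q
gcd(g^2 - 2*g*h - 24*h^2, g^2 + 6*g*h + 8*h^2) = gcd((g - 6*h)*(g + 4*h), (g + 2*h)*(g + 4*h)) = g + 4*h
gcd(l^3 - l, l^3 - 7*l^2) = l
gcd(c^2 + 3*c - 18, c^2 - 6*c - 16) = 1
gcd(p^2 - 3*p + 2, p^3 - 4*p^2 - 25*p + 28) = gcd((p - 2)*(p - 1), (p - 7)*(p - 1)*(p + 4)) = p - 1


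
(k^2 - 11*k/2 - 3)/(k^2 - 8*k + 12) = (k + 1/2)/(k - 2)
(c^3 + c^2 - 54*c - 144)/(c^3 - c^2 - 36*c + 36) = (c^2 - 5*c - 24)/(c^2 - 7*c + 6)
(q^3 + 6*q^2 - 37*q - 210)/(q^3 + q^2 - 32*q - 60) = (q + 7)/(q + 2)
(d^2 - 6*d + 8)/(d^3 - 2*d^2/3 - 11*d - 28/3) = 3*(d - 2)/(3*d^2 + 10*d + 7)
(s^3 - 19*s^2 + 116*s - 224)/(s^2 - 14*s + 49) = (s^2 - 12*s + 32)/(s - 7)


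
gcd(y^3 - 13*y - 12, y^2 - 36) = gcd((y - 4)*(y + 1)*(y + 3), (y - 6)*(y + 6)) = 1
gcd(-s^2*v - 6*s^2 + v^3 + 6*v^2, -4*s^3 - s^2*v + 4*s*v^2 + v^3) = s^2 - v^2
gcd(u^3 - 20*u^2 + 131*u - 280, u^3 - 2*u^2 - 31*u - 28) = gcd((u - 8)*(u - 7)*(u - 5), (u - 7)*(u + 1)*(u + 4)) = u - 7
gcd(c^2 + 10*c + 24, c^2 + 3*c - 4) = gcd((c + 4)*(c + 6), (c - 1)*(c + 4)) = c + 4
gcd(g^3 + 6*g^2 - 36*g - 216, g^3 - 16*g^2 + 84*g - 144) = g - 6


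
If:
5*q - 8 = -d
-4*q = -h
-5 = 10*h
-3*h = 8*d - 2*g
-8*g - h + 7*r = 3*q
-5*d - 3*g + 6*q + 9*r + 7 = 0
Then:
No Solution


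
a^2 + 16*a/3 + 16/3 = (a + 4/3)*(a + 4)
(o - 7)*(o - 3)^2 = o^3 - 13*o^2 + 51*o - 63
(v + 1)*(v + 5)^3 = v^4 + 16*v^3 + 90*v^2 + 200*v + 125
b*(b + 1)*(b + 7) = b^3 + 8*b^2 + 7*b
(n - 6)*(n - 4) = n^2 - 10*n + 24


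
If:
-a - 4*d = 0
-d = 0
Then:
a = 0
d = 0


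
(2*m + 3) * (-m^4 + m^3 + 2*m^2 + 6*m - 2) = -2*m^5 - m^4 + 7*m^3 + 18*m^2 + 14*m - 6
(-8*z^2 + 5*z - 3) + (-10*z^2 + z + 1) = -18*z^2 + 6*z - 2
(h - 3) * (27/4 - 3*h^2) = -3*h^3 + 9*h^2 + 27*h/4 - 81/4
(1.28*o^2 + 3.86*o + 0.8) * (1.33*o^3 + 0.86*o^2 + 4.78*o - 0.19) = 1.7024*o^5 + 6.2346*o^4 + 10.502*o^3 + 18.8956*o^2 + 3.0906*o - 0.152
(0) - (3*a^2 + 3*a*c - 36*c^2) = -3*a^2 - 3*a*c + 36*c^2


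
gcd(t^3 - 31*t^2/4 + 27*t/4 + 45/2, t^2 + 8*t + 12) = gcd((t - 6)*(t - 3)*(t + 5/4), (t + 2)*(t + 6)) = 1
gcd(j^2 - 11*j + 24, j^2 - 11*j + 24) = j^2 - 11*j + 24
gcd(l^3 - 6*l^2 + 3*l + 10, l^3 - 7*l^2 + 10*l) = l^2 - 7*l + 10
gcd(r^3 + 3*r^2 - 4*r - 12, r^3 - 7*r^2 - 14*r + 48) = r^2 + r - 6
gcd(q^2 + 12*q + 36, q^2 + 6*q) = q + 6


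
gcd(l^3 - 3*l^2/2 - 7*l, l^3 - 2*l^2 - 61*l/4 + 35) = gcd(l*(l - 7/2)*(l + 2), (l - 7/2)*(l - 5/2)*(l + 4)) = l - 7/2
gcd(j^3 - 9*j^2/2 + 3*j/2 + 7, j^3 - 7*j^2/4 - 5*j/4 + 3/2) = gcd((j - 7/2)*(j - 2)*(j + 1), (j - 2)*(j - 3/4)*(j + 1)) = j^2 - j - 2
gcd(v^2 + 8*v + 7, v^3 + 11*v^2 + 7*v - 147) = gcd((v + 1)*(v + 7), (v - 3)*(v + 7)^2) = v + 7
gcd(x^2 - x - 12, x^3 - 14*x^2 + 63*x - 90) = 1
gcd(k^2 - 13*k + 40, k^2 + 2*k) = 1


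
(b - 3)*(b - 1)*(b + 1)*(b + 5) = b^4 + 2*b^3 - 16*b^2 - 2*b + 15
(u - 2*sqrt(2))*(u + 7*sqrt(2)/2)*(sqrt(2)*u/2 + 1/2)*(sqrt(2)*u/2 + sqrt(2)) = u^4/2 + u^3 + sqrt(2)*u^3 - 25*u^2/4 + 2*sqrt(2)*u^2 - 25*u/2 - 7*sqrt(2)*u/2 - 7*sqrt(2)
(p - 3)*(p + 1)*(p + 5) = p^3 + 3*p^2 - 13*p - 15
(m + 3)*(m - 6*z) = m^2 - 6*m*z + 3*m - 18*z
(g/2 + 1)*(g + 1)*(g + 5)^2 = g^4/2 + 13*g^3/2 + 57*g^2/2 + 95*g/2 + 25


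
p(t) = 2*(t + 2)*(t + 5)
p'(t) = 4*t + 14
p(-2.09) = -0.52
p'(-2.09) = 5.64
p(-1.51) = 3.42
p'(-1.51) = 7.96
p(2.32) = 63.24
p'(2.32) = 23.28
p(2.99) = 79.74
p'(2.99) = 25.96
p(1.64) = 48.34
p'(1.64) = 20.56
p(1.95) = 54.90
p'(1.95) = 21.80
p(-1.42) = 4.15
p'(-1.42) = 8.32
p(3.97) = 107.10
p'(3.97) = 29.88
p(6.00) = 176.00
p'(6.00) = 38.00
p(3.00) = 80.00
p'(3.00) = 26.00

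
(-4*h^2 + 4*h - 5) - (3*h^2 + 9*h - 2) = -7*h^2 - 5*h - 3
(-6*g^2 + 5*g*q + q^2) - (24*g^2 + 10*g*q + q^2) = -30*g^2 - 5*g*q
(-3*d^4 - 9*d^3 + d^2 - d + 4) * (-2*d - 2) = 6*d^5 + 24*d^4 + 16*d^3 - 6*d - 8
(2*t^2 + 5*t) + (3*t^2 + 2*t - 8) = 5*t^2 + 7*t - 8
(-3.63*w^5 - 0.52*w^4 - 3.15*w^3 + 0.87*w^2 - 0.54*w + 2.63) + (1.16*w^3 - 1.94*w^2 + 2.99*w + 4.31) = -3.63*w^5 - 0.52*w^4 - 1.99*w^3 - 1.07*w^2 + 2.45*w + 6.94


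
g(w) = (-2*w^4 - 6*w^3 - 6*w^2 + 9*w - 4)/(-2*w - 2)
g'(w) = (-8*w^3 - 18*w^2 - 12*w + 9)/(-2*w - 2) + 2*(-2*w^4 - 6*w^3 - 6*w^2 + 9*w - 4)/(-2*w - 2)^2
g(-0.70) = 19.44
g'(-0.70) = -83.66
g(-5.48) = -117.16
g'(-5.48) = 68.80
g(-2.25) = -15.02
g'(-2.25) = 2.39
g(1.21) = 3.80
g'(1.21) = 8.70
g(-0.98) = 369.50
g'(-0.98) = -18750.04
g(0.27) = 0.84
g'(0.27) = -2.35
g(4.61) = 140.92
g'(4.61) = 82.96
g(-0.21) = 3.86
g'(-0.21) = -11.73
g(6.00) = 289.57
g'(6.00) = 132.85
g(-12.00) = -1458.18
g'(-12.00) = 384.94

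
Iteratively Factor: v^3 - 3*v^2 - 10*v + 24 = (v + 3)*(v^2 - 6*v + 8) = (v - 4)*(v + 3)*(v - 2)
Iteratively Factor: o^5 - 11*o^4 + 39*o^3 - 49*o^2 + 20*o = (o - 4)*(o^4 - 7*o^3 + 11*o^2 - 5*o) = o*(o - 4)*(o^3 - 7*o^2 + 11*o - 5) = o*(o - 5)*(o - 4)*(o^2 - 2*o + 1) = o*(o - 5)*(o - 4)*(o - 1)*(o - 1)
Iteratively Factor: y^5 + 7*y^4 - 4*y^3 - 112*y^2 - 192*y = (y - 4)*(y^4 + 11*y^3 + 40*y^2 + 48*y) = (y - 4)*(y + 4)*(y^3 + 7*y^2 + 12*y) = (y - 4)*(y + 4)^2*(y^2 + 3*y) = y*(y - 4)*(y + 4)^2*(y + 3)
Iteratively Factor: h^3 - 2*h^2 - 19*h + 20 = (h + 4)*(h^2 - 6*h + 5) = (h - 1)*(h + 4)*(h - 5)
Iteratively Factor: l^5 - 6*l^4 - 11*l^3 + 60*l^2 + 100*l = (l + 2)*(l^4 - 8*l^3 + 5*l^2 + 50*l) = l*(l + 2)*(l^3 - 8*l^2 + 5*l + 50) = l*(l + 2)^2*(l^2 - 10*l + 25) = l*(l - 5)*(l + 2)^2*(l - 5)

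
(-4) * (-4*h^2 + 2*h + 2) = 16*h^2 - 8*h - 8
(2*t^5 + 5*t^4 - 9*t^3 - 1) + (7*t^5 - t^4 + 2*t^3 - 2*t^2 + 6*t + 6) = 9*t^5 + 4*t^4 - 7*t^3 - 2*t^2 + 6*t + 5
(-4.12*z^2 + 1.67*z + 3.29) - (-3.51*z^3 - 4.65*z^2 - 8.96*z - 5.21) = 3.51*z^3 + 0.53*z^2 + 10.63*z + 8.5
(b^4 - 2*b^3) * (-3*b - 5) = -3*b^5 + b^4 + 10*b^3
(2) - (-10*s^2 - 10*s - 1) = 10*s^2 + 10*s + 3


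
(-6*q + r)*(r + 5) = -6*q*r - 30*q + r^2 + 5*r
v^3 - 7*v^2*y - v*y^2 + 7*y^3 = (v - 7*y)*(v - y)*(v + y)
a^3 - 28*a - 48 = (a - 6)*(a + 2)*(a + 4)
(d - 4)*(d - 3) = d^2 - 7*d + 12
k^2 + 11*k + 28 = (k + 4)*(k + 7)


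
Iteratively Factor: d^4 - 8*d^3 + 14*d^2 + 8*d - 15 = (d - 5)*(d^3 - 3*d^2 - d + 3) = (d - 5)*(d - 1)*(d^2 - 2*d - 3) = (d - 5)*(d - 3)*(d - 1)*(d + 1)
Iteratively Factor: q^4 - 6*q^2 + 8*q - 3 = (q + 3)*(q^3 - 3*q^2 + 3*q - 1) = (q - 1)*(q + 3)*(q^2 - 2*q + 1) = (q - 1)^2*(q + 3)*(q - 1)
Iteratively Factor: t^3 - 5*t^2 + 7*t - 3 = (t - 1)*(t^2 - 4*t + 3) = (t - 3)*(t - 1)*(t - 1)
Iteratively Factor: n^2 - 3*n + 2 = (n - 1)*(n - 2)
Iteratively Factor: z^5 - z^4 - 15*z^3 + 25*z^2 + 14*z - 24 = (z + 4)*(z^4 - 5*z^3 + 5*z^2 + 5*z - 6) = (z + 1)*(z + 4)*(z^3 - 6*z^2 + 11*z - 6) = (z - 1)*(z + 1)*(z + 4)*(z^2 - 5*z + 6) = (z - 2)*(z - 1)*(z + 1)*(z + 4)*(z - 3)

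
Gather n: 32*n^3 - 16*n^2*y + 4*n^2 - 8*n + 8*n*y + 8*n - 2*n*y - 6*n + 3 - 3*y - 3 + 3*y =32*n^3 + n^2*(4 - 16*y) + n*(6*y - 6)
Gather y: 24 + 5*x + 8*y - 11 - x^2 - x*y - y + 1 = -x^2 + 5*x + y*(7 - x) + 14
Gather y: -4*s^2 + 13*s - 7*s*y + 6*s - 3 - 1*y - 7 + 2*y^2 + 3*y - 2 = -4*s^2 + 19*s + 2*y^2 + y*(2 - 7*s) - 12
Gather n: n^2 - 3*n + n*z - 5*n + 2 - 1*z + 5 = n^2 + n*(z - 8) - z + 7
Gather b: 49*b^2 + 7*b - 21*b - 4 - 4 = 49*b^2 - 14*b - 8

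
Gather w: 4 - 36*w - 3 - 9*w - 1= -45*w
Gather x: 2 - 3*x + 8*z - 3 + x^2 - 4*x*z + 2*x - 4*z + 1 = x^2 + x*(-4*z - 1) + 4*z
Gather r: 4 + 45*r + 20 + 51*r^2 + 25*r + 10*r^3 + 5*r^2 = 10*r^3 + 56*r^2 + 70*r + 24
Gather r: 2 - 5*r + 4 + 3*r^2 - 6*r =3*r^2 - 11*r + 6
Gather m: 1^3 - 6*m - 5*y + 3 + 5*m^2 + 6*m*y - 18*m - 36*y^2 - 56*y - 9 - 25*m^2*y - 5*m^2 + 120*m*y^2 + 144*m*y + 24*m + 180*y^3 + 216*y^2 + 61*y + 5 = -25*m^2*y + m*(120*y^2 + 150*y) + 180*y^3 + 180*y^2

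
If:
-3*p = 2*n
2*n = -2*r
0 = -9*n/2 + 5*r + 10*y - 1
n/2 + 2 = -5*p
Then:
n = 12/17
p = -8/17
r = -12/17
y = 131/170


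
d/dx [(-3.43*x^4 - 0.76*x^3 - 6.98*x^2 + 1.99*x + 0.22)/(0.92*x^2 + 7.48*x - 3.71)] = (-6.3112*x^5 - 77.6684*x^4 + 39.5316*x^3 - 45.5824*x^2 + 51.3868*x - 9.0285)/(0.8464*x^4 + 13.7632*x^3 + 49.124*x^2 - 55.5016*x + 13.7641)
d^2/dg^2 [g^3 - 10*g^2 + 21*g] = 6*g - 20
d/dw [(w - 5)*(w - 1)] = 2*w - 6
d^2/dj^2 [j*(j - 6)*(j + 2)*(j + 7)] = 12*j^2 + 18*j - 80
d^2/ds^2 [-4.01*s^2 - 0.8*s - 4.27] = -8.02000000000000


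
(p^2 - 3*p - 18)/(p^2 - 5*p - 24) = (p - 6)/(p - 8)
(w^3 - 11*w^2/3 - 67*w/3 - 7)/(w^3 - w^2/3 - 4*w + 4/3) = (3*w^3 - 11*w^2 - 67*w - 21)/(3*w^3 - w^2 - 12*w + 4)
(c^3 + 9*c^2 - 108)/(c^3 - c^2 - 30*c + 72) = (c + 6)/(c - 4)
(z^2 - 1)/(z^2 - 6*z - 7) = (z - 1)/(z - 7)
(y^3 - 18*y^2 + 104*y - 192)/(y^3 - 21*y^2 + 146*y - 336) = (y - 4)/(y - 7)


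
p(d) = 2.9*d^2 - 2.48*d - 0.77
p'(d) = 5.8*d - 2.48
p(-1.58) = 10.39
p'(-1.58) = -11.64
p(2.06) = 6.43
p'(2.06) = 9.47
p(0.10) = -0.99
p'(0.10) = -1.90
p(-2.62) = 25.63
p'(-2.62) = -17.68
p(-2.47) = 23.05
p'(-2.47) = -16.81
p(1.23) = 0.57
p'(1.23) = 4.65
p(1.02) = -0.28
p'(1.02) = 3.44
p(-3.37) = 40.52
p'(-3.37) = -22.03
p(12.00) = 387.07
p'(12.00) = 67.12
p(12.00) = 387.07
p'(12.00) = 67.12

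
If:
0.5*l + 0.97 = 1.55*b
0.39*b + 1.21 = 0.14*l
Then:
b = 33.67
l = 102.45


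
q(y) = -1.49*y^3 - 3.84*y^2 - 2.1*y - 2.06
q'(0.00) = -2.10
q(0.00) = -2.06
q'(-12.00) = -553.62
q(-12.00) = 2044.90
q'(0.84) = -11.71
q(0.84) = -7.42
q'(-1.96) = -4.22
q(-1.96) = -1.48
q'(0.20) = -3.81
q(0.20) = -2.65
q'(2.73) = -56.38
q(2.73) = -66.73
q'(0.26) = -4.40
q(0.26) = -2.89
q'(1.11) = -16.13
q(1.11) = -11.16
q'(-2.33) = -8.47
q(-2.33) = 0.83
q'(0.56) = -7.80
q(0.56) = -4.70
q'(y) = -4.47*y^2 - 7.68*y - 2.1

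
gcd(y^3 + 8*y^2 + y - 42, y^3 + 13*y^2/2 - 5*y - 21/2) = y + 7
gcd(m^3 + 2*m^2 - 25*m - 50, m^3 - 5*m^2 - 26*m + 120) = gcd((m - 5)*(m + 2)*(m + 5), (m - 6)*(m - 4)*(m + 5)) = m + 5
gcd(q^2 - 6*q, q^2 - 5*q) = q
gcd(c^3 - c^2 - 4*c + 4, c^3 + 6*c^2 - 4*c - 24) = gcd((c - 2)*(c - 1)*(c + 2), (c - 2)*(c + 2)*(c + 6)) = c^2 - 4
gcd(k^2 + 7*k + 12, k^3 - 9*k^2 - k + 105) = k + 3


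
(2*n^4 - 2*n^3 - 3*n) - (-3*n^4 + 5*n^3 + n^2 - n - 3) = 5*n^4 - 7*n^3 - n^2 - 2*n + 3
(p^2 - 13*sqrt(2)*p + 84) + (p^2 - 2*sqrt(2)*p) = 2*p^2 - 15*sqrt(2)*p + 84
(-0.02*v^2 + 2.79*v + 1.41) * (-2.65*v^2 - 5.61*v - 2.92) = 0.053*v^4 - 7.2813*v^3 - 19.33*v^2 - 16.0569*v - 4.1172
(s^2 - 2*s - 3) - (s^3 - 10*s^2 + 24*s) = -s^3 + 11*s^2 - 26*s - 3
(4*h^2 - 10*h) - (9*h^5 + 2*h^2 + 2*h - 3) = -9*h^5 + 2*h^2 - 12*h + 3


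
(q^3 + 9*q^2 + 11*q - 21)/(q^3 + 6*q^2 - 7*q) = (q + 3)/q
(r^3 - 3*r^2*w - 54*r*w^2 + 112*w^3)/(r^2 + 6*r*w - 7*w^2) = (r^2 - 10*r*w + 16*w^2)/(r - w)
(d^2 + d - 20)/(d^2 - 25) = (d - 4)/(d - 5)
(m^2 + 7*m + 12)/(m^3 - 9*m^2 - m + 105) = (m + 4)/(m^2 - 12*m + 35)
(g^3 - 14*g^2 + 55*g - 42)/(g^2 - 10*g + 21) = (g^2 - 7*g + 6)/(g - 3)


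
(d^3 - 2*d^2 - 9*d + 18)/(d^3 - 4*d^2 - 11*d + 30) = (d - 3)/(d - 5)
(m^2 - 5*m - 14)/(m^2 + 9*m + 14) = (m - 7)/(m + 7)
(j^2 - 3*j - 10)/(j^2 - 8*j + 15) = (j + 2)/(j - 3)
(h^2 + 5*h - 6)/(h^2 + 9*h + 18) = (h - 1)/(h + 3)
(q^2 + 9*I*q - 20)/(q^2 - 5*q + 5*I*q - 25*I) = (q + 4*I)/(q - 5)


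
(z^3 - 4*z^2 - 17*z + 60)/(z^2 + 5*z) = (z^3 - 4*z^2 - 17*z + 60)/(z*(z + 5))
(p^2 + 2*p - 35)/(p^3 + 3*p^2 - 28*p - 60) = (p + 7)/(p^2 + 8*p + 12)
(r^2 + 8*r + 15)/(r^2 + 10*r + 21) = (r + 5)/(r + 7)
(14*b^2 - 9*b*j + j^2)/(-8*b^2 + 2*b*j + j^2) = (-7*b + j)/(4*b + j)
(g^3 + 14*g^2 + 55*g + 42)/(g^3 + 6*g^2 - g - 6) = (g + 7)/(g - 1)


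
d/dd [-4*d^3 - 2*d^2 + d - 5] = -12*d^2 - 4*d + 1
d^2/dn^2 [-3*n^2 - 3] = -6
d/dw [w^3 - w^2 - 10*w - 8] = 3*w^2 - 2*w - 10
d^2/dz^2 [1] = 0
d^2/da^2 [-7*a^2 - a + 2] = -14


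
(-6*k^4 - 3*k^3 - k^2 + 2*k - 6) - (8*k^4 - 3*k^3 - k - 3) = -14*k^4 - k^2 + 3*k - 3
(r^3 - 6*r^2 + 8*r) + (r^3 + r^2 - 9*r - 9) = 2*r^3 - 5*r^2 - r - 9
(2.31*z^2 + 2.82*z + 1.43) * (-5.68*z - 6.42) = -13.1208*z^3 - 30.8478*z^2 - 26.2268*z - 9.1806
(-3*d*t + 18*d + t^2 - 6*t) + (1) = -3*d*t + 18*d + t^2 - 6*t + 1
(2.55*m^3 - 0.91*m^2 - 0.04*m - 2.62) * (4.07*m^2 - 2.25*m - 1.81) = 10.3785*m^5 - 9.4412*m^4 - 2.7308*m^3 - 8.9263*m^2 + 5.9674*m + 4.7422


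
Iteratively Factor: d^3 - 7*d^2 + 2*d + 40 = (d + 2)*(d^2 - 9*d + 20) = (d - 5)*(d + 2)*(d - 4)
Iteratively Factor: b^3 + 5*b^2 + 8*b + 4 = (b + 1)*(b^2 + 4*b + 4) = (b + 1)*(b + 2)*(b + 2)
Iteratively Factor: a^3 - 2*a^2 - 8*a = (a + 2)*(a^2 - 4*a) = (a - 4)*(a + 2)*(a)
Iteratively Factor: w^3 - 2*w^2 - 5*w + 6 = (w + 2)*(w^2 - 4*w + 3) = (w - 3)*(w + 2)*(w - 1)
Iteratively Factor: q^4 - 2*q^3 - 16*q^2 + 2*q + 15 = (q + 1)*(q^3 - 3*q^2 - 13*q + 15) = (q - 1)*(q + 1)*(q^2 - 2*q - 15) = (q - 1)*(q + 1)*(q + 3)*(q - 5)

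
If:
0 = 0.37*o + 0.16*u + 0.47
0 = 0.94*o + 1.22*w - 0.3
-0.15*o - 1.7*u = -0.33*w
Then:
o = -1.44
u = 0.39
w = 1.35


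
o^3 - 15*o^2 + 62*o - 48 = (o - 8)*(o - 6)*(o - 1)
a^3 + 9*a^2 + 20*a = a*(a + 4)*(a + 5)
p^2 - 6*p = p*(p - 6)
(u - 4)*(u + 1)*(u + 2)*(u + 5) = u^4 + 4*u^3 - 15*u^2 - 58*u - 40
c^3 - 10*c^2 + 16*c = c*(c - 8)*(c - 2)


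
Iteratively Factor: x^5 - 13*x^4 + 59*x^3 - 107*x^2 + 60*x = (x - 3)*(x^4 - 10*x^3 + 29*x^2 - 20*x) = (x - 4)*(x - 3)*(x^3 - 6*x^2 + 5*x) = x*(x - 4)*(x - 3)*(x^2 - 6*x + 5) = x*(x - 4)*(x - 3)*(x - 1)*(x - 5)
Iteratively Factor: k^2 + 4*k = (k + 4)*(k)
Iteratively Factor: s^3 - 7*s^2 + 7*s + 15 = (s + 1)*(s^2 - 8*s + 15) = (s - 3)*(s + 1)*(s - 5)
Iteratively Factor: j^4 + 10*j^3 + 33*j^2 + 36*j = (j)*(j^3 + 10*j^2 + 33*j + 36) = j*(j + 3)*(j^2 + 7*j + 12) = j*(j + 3)^2*(j + 4)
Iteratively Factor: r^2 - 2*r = (r - 2)*(r)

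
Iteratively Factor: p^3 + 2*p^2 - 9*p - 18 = (p - 3)*(p^2 + 5*p + 6) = (p - 3)*(p + 3)*(p + 2)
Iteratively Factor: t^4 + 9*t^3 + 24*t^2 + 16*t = (t + 4)*(t^3 + 5*t^2 + 4*t) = (t + 4)^2*(t^2 + t) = t*(t + 4)^2*(t + 1)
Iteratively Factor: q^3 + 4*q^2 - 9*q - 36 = (q - 3)*(q^2 + 7*q + 12) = (q - 3)*(q + 3)*(q + 4)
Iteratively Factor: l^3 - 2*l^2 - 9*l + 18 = (l + 3)*(l^2 - 5*l + 6) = (l - 3)*(l + 3)*(l - 2)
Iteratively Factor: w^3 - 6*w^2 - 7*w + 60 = (w - 4)*(w^2 - 2*w - 15) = (w - 5)*(w - 4)*(w + 3)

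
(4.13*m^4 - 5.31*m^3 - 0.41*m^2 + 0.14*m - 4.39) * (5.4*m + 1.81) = 22.302*m^5 - 21.1987*m^4 - 11.8251*m^3 + 0.0139000000000001*m^2 - 23.4526*m - 7.9459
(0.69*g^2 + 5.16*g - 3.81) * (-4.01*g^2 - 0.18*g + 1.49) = -2.7669*g^4 - 20.8158*g^3 + 15.3774*g^2 + 8.3742*g - 5.6769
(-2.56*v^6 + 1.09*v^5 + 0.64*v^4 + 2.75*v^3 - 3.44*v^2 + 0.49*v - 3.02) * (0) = 0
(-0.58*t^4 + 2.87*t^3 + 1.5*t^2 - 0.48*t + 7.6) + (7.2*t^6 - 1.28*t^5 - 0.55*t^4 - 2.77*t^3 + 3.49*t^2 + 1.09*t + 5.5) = 7.2*t^6 - 1.28*t^5 - 1.13*t^4 + 0.1*t^3 + 4.99*t^2 + 0.61*t + 13.1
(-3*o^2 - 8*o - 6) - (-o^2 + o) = -2*o^2 - 9*o - 6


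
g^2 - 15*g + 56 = (g - 8)*(g - 7)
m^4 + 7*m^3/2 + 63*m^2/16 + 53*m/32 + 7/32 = (m + 1/4)*(m + 1/2)*(m + 1)*(m + 7/4)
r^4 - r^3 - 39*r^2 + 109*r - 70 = (r - 5)*(r - 2)*(r - 1)*(r + 7)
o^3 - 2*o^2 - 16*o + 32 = (o - 4)*(o - 2)*(o + 4)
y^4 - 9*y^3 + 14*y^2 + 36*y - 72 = (y - 6)*(y - 3)*(y - 2)*(y + 2)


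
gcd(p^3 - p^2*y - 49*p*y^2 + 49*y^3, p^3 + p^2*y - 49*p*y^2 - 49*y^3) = -p^2 + 49*y^2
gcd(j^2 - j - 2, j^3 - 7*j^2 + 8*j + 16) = j + 1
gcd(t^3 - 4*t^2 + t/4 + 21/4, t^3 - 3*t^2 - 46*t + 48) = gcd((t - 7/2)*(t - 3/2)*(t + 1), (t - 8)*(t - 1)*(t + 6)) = 1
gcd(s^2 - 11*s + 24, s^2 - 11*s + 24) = s^2 - 11*s + 24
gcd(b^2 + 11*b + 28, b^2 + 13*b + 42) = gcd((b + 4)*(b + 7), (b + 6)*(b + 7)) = b + 7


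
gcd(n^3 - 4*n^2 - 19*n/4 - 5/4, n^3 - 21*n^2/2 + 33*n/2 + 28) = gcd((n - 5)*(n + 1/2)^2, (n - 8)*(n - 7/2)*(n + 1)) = 1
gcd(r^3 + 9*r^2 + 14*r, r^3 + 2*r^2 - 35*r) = r^2 + 7*r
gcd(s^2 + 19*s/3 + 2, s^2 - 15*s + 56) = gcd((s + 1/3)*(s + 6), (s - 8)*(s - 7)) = 1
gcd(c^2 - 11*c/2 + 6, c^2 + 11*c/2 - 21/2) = c - 3/2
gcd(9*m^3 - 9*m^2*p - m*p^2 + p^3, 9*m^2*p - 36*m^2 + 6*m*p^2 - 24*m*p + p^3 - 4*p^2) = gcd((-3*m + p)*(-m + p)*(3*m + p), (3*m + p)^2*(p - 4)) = 3*m + p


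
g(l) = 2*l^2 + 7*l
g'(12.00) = 55.00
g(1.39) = 13.59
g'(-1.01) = 2.96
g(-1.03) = -5.09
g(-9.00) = 99.00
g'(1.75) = 14.00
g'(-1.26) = 1.96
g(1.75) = 18.38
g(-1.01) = -5.03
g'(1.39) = 12.56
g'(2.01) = 15.04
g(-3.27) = -1.50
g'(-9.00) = -29.00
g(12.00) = 372.00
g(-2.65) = -4.50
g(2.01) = 22.15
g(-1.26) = -5.64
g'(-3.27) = -6.08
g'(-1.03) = 2.88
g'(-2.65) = -3.60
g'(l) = 4*l + 7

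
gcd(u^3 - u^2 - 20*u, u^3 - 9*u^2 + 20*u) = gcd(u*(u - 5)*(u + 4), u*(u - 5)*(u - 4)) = u^2 - 5*u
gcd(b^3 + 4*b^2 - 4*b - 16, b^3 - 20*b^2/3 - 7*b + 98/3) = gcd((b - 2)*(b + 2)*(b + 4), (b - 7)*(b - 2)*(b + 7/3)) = b - 2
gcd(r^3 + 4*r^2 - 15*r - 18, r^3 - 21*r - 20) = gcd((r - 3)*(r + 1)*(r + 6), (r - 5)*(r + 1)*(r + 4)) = r + 1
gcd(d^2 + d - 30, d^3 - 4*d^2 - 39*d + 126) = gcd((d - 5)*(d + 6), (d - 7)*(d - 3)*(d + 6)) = d + 6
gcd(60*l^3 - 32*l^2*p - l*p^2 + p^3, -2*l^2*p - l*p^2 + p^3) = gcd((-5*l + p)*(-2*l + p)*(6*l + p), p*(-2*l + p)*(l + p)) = -2*l + p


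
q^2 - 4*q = q*(q - 4)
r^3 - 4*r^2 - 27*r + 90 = (r - 6)*(r - 3)*(r + 5)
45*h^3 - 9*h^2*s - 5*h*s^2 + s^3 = (-5*h + s)*(-3*h + s)*(3*h + s)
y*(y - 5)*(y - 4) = y^3 - 9*y^2 + 20*y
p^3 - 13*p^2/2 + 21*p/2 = p*(p - 7/2)*(p - 3)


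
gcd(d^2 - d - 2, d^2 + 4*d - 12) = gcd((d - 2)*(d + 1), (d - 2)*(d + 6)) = d - 2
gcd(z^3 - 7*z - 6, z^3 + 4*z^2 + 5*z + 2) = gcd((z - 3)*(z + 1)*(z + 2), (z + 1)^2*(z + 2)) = z^2 + 3*z + 2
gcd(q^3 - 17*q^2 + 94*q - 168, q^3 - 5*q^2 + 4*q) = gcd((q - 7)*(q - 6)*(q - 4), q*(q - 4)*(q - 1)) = q - 4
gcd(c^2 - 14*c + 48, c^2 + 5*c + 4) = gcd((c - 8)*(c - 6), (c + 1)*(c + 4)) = 1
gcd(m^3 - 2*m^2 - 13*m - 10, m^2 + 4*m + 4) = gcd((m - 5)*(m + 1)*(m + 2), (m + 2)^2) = m + 2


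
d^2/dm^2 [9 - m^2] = -2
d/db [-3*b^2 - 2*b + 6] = -6*b - 2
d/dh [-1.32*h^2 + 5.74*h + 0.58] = 5.74 - 2.64*h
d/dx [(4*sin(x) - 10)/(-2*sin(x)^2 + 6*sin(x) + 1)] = 8*(sin(x)^2 - 5*sin(x) + 8)*cos(x)/(6*sin(x) + cos(2*x))^2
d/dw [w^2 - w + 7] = 2*w - 1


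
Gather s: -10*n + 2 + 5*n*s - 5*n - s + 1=-15*n + s*(5*n - 1) + 3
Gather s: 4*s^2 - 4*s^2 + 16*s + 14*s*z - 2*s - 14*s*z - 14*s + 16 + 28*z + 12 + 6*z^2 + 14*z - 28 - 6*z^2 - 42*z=0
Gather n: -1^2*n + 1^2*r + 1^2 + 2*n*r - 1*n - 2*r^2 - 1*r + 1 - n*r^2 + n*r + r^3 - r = n*(-r^2 + 3*r - 2) + r^3 - 2*r^2 - r + 2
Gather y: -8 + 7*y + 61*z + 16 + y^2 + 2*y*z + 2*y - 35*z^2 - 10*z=y^2 + y*(2*z + 9) - 35*z^2 + 51*z + 8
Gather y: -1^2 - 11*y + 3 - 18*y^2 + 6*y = -18*y^2 - 5*y + 2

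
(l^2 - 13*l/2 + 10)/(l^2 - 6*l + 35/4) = 2*(l - 4)/(2*l - 7)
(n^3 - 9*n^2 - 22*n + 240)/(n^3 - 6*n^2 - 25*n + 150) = (n - 8)/(n - 5)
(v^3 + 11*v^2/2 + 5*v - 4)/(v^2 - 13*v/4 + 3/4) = 2*(2*v^3 + 11*v^2 + 10*v - 8)/(4*v^2 - 13*v + 3)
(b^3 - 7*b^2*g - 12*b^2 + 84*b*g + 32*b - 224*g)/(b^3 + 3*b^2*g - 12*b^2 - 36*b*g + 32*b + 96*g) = (b - 7*g)/(b + 3*g)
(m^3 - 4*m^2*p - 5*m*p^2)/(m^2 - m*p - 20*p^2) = m*(m + p)/(m + 4*p)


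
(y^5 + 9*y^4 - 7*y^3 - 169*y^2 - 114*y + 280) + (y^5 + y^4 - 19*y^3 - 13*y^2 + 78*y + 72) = 2*y^5 + 10*y^4 - 26*y^3 - 182*y^2 - 36*y + 352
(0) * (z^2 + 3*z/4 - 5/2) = 0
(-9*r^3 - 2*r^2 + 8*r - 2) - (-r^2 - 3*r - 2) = -9*r^3 - r^2 + 11*r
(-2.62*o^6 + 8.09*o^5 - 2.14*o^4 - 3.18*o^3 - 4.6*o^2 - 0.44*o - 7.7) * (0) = 0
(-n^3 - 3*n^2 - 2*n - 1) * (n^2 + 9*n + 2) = -n^5 - 12*n^4 - 31*n^3 - 25*n^2 - 13*n - 2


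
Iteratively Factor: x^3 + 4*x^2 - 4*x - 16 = (x - 2)*(x^2 + 6*x + 8) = (x - 2)*(x + 2)*(x + 4)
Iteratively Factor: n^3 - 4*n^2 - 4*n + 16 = (n + 2)*(n^2 - 6*n + 8) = (n - 4)*(n + 2)*(n - 2)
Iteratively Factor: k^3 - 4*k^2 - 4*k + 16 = (k + 2)*(k^2 - 6*k + 8) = (k - 2)*(k + 2)*(k - 4)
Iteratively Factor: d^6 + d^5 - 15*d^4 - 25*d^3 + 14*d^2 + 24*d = (d + 1)*(d^5 - 15*d^3 - 10*d^2 + 24*d) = (d + 1)*(d + 3)*(d^4 - 3*d^3 - 6*d^2 + 8*d) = d*(d + 1)*(d + 3)*(d^3 - 3*d^2 - 6*d + 8) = d*(d - 4)*(d + 1)*(d + 3)*(d^2 + d - 2) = d*(d - 4)*(d + 1)*(d + 2)*(d + 3)*(d - 1)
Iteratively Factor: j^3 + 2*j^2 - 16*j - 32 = (j + 2)*(j^2 - 16) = (j + 2)*(j + 4)*(j - 4)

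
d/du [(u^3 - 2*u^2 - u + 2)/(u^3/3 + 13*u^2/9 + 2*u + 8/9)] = 9*(19*u^2 + 4*u - 44)/(9*u^4 + 60*u^3 + 148*u^2 + 160*u + 64)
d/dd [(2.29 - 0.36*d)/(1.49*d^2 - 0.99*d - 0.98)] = (0.5364*d^2 - 6.8242*d + 2.6199)/(2.2201*d^4 - 2.9502*d^3 - 1.9403*d^2 + 1.9404*d + 0.9604)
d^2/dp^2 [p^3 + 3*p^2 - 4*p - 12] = 6*p + 6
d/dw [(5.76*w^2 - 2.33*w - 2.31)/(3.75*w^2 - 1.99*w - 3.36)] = (-2.7249*w^2 - 21.3822*w + 3.2319)/(14.0625*w^4 - 14.925*w^3 - 21.2399*w^2 + 13.3728*w + 11.2896)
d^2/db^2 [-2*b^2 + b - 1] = -4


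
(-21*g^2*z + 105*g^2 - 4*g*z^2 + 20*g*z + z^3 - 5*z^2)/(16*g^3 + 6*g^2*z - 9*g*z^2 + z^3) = (-21*g^2*z + 105*g^2 - 4*g*z^2 + 20*g*z + z^3 - 5*z^2)/(16*g^3 + 6*g^2*z - 9*g*z^2 + z^3)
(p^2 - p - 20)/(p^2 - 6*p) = (p^2 - p - 20)/(p*(p - 6))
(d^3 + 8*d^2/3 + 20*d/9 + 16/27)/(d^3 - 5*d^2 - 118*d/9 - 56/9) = (d + 2/3)/(d - 7)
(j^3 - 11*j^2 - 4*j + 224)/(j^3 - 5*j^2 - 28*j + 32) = (j - 7)/(j - 1)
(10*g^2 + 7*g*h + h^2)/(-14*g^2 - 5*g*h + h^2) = (-5*g - h)/(7*g - h)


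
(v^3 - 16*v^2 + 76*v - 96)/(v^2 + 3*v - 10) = (v^2 - 14*v + 48)/(v + 5)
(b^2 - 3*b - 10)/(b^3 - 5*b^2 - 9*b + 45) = (b + 2)/(b^2 - 9)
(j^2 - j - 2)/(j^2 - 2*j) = (j + 1)/j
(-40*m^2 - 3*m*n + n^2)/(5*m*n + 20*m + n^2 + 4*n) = (-8*m + n)/(n + 4)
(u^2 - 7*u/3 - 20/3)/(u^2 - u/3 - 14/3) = (-3*u^2 + 7*u + 20)/(-3*u^2 + u + 14)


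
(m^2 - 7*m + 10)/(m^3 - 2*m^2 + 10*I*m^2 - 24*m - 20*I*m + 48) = (m - 5)/(m^2 + 10*I*m - 24)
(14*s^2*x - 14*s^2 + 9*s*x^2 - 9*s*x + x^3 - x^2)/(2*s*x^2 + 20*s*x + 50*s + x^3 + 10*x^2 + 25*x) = (7*s*x - 7*s + x^2 - x)/(x^2 + 10*x + 25)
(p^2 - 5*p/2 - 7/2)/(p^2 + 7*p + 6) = (p - 7/2)/(p + 6)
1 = 1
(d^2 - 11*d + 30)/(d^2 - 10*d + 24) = (d - 5)/(d - 4)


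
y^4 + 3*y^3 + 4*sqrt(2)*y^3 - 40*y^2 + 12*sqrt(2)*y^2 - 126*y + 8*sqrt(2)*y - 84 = (y + 1)*(y + 2)*(y - 3*sqrt(2))*(y + 7*sqrt(2))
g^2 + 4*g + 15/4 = (g + 3/2)*(g + 5/2)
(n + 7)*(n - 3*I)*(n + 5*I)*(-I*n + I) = -I*n^4 + 2*n^3 - 6*I*n^3 + 12*n^2 - 8*I*n^2 - 14*n - 90*I*n + 105*I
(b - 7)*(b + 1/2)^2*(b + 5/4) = b^4 - 19*b^3/4 - 57*b^2/4 - 163*b/16 - 35/16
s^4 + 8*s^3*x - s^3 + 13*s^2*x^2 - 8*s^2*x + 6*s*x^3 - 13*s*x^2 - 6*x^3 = (s - 1)*(s + x)^2*(s + 6*x)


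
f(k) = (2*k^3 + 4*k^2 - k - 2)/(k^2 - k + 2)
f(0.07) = -1.06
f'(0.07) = -0.68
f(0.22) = -1.10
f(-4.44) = -3.59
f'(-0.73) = -1.10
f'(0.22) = 0.24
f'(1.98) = 4.55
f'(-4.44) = 1.77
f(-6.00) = -6.45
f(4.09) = 13.50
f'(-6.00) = 1.89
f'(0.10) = -0.52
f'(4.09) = 2.40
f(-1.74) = 0.19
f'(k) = (1 - 2*k)*(2*k^3 + 4*k^2 - k - 2)/(k^2 - k + 2)^2 + (6*k^2 + 8*k - 1)/(k^2 - k + 2)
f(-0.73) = 0.03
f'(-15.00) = 1.99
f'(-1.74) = 0.61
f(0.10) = -1.08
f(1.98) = 6.91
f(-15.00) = -24.12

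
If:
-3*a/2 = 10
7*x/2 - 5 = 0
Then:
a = -20/3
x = 10/7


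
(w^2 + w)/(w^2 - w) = (w + 1)/(w - 1)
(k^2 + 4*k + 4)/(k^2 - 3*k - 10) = (k + 2)/(k - 5)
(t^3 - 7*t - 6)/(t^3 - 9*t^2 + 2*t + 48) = (t + 1)/(t - 8)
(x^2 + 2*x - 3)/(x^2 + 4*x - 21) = (x^2 + 2*x - 3)/(x^2 + 4*x - 21)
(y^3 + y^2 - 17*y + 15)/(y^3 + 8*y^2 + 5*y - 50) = (y^2 - 4*y + 3)/(y^2 + 3*y - 10)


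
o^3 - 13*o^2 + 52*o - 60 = (o - 6)*(o - 5)*(o - 2)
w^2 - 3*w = w*(w - 3)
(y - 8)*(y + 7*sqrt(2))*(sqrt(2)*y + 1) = sqrt(2)*y^3 - 8*sqrt(2)*y^2 + 15*y^2 - 120*y + 7*sqrt(2)*y - 56*sqrt(2)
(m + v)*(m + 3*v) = m^2 + 4*m*v + 3*v^2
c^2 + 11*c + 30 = (c + 5)*(c + 6)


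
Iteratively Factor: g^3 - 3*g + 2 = (g - 1)*(g^2 + g - 2) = (g - 1)^2*(g + 2)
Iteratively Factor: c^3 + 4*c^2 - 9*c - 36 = (c - 3)*(c^2 + 7*c + 12) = (c - 3)*(c + 4)*(c + 3)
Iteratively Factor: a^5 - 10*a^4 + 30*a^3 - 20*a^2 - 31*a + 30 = (a - 1)*(a^4 - 9*a^3 + 21*a^2 + a - 30) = (a - 2)*(a - 1)*(a^3 - 7*a^2 + 7*a + 15) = (a - 3)*(a - 2)*(a - 1)*(a^2 - 4*a - 5) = (a - 3)*(a - 2)*(a - 1)*(a + 1)*(a - 5)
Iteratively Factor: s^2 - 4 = (s - 2)*(s + 2)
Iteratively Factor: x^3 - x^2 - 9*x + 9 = (x + 3)*(x^2 - 4*x + 3) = (x - 1)*(x + 3)*(x - 3)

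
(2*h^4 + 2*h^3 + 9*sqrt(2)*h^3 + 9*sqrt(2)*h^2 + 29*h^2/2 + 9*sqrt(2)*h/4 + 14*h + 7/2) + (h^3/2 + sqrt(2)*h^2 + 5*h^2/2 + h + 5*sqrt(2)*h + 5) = 2*h^4 + 5*h^3/2 + 9*sqrt(2)*h^3 + 10*sqrt(2)*h^2 + 17*h^2 + 29*sqrt(2)*h/4 + 15*h + 17/2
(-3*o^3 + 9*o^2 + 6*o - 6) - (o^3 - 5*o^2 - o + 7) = -4*o^3 + 14*o^2 + 7*o - 13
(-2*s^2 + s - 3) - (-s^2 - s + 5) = -s^2 + 2*s - 8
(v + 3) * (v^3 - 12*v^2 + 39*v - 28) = v^4 - 9*v^3 + 3*v^2 + 89*v - 84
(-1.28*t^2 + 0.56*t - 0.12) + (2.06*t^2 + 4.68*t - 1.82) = 0.78*t^2 + 5.24*t - 1.94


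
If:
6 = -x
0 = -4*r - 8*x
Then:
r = 12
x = -6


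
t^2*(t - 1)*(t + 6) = t^4 + 5*t^3 - 6*t^2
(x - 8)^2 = x^2 - 16*x + 64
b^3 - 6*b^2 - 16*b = b*(b - 8)*(b + 2)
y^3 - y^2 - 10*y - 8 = (y - 4)*(y + 1)*(y + 2)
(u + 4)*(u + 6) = u^2 + 10*u + 24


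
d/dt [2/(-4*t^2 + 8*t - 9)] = 16*(t - 1)/(4*t^2 - 8*t + 9)^2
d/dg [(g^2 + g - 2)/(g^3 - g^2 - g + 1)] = (-g^2 - 4*g - 1)/(g^4 - 2*g^2 + 1)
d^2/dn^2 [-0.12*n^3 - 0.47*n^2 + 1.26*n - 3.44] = -0.72*n - 0.94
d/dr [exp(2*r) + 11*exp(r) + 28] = (2*exp(r) + 11)*exp(r)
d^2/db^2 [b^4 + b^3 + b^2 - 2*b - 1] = 12*b^2 + 6*b + 2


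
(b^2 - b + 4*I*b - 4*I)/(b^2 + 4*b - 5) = (b + 4*I)/(b + 5)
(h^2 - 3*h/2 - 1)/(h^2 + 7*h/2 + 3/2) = (h - 2)/(h + 3)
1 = 1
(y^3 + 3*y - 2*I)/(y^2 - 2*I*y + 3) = (y^3 + 3*y - 2*I)/(y^2 - 2*I*y + 3)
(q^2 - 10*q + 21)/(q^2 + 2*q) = (q^2 - 10*q + 21)/(q*(q + 2))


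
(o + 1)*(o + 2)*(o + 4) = o^3 + 7*o^2 + 14*o + 8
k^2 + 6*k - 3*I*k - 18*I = (k + 6)*(k - 3*I)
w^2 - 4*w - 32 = (w - 8)*(w + 4)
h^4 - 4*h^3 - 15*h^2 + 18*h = h*(h - 6)*(h - 1)*(h + 3)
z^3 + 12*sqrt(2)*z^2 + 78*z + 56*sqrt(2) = (z + sqrt(2))*(z + 4*sqrt(2))*(z + 7*sqrt(2))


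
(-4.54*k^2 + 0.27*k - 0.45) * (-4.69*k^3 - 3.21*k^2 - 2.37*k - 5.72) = 21.2926*k^5 + 13.3071*k^4 + 12.0036*k^3 + 26.7734*k^2 - 0.4779*k + 2.574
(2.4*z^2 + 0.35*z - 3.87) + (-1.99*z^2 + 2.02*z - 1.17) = 0.41*z^2 + 2.37*z - 5.04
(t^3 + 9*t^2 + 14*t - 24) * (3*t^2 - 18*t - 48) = 3*t^5 + 9*t^4 - 168*t^3 - 756*t^2 - 240*t + 1152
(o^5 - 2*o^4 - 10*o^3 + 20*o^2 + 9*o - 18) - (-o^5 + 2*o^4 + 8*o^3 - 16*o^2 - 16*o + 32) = 2*o^5 - 4*o^4 - 18*o^3 + 36*o^2 + 25*o - 50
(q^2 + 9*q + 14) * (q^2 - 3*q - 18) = q^4 + 6*q^3 - 31*q^2 - 204*q - 252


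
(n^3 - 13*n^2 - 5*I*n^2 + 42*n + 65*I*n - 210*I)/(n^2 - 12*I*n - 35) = (n^2 - 13*n + 42)/(n - 7*I)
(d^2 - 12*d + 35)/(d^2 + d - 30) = (d - 7)/(d + 6)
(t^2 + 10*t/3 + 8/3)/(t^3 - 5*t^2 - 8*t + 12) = (t + 4/3)/(t^2 - 7*t + 6)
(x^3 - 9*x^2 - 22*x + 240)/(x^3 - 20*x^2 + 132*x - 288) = (x + 5)/(x - 6)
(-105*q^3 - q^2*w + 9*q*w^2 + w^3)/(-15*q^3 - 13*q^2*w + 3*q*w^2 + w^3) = (7*q + w)/(q + w)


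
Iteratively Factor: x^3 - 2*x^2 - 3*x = (x + 1)*(x^2 - 3*x) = x*(x + 1)*(x - 3)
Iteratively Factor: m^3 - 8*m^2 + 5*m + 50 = (m + 2)*(m^2 - 10*m + 25) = (m - 5)*(m + 2)*(m - 5)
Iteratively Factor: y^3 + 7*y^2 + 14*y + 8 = (y + 2)*(y^2 + 5*y + 4) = (y + 2)*(y + 4)*(y + 1)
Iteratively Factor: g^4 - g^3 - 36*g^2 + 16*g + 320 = (g + 4)*(g^3 - 5*g^2 - 16*g + 80) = (g - 5)*(g + 4)*(g^2 - 16) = (g - 5)*(g + 4)^2*(g - 4)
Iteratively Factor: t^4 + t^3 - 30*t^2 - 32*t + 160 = (t + 4)*(t^3 - 3*t^2 - 18*t + 40) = (t + 4)^2*(t^2 - 7*t + 10) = (t - 5)*(t + 4)^2*(t - 2)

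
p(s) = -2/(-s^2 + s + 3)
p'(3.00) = -1.11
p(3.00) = 0.67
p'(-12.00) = 0.00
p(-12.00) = 0.01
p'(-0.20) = 0.37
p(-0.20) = -0.72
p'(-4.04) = 0.06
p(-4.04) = 0.12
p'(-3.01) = 0.17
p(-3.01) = 0.22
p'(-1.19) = 43.57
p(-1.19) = -5.08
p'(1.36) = -0.55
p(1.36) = -0.80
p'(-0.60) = 1.06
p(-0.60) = -0.98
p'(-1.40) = 58.64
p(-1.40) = 5.56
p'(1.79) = -2.05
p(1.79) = -1.26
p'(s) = -2*(2*s - 1)/(-s^2 + s + 3)^2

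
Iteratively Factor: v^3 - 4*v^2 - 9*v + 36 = (v + 3)*(v^2 - 7*v + 12) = (v - 4)*(v + 3)*(v - 3)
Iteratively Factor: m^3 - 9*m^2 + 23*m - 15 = (m - 1)*(m^2 - 8*m + 15) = (m - 3)*(m - 1)*(m - 5)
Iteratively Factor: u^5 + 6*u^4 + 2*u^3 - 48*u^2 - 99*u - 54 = (u + 3)*(u^4 + 3*u^3 - 7*u^2 - 27*u - 18) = (u + 3)^2*(u^3 - 7*u - 6) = (u - 3)*(u + 3)^2*(u^2 + 3*u + 2) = (u - 3)*(u + 1)*(u + 3)^2*(u + 2)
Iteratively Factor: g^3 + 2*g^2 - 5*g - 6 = (g - 2)*(g^2 + 4*g + 3) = (g - 2)*(g + 1)*(g + 3)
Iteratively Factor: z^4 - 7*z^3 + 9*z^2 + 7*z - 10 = (z - 1)*(z^3 - 6*z^2 + 3*z + 10) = (z - 5)*(z - 1)*(z^2 - z - 2) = (z - 5)*(z - 1)*(z + 1)*(z - 2)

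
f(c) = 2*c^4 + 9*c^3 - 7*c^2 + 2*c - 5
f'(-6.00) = -670.00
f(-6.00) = 379.00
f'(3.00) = 419.00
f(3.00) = 343.00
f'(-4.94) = -234.37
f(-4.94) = -79.62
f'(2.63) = 297.47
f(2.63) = 211.25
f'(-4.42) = -99.44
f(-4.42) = -164.41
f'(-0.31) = 8.70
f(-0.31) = -6.54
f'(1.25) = 42.31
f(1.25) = 9.02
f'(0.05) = 1.37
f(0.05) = -4.92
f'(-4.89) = -219.35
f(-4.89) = -90.96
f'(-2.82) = 76.79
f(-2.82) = -141.66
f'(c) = 8*c^3 + 27*c^2 - 14*c + 2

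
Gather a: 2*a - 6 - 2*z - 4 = 2*a - 2*z - 10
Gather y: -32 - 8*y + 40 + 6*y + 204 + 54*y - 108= 52*y + 104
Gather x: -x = -x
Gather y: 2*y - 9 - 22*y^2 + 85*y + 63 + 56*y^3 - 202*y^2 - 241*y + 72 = 56*y^3 - 224*y^2 - 154*y + 126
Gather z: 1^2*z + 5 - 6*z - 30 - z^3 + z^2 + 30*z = -z^3 + z^2 + 25*z - 25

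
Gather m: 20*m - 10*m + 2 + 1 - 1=10*m + 2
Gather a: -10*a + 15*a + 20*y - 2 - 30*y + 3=5*a - 10*y + 1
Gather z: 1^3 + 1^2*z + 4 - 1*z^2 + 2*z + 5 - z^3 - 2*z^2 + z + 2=-z^3 - 3*z^2 + 4*z + 12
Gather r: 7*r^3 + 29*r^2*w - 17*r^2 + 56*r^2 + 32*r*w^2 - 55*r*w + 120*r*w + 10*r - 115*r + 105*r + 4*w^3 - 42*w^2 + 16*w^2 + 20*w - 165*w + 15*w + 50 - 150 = 7*r^3 + r^2*(29*w + 39) + r*(32*w^2 + 65*w) + 4*w^3 - 26*w^2 - 130*w - 100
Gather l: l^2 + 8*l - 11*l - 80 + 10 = l^2 - 3*l - 70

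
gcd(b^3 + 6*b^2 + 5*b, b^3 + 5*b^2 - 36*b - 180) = b + 5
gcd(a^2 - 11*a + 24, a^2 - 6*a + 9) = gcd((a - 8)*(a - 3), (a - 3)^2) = a - 3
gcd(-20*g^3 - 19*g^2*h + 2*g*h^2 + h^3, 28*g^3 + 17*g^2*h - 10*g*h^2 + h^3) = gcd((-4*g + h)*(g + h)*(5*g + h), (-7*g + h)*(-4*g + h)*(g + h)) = 4*g^2 + 3*g*h - h^2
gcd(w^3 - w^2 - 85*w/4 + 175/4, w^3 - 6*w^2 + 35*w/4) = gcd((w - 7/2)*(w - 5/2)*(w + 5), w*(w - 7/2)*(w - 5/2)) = w^2 - 6*w + 35/4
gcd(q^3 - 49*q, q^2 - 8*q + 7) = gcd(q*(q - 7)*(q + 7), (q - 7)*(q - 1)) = q - 7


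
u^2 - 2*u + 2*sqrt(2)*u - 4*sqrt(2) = (u - 2)*(u + 2*sqrt(2))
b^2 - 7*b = b*(b - 7)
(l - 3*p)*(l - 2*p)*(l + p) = l^3 - 4*l^2*p + l*p^2 + 6*p^3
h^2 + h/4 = h*(h + 1/4)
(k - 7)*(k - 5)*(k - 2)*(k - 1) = k^4 - 15*k^3 + 73*k^2 - 129*k + 70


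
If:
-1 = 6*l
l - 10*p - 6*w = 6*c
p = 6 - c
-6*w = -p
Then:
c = 397/30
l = -1/6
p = -217/30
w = -217/180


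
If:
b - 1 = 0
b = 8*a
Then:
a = 1/8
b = 1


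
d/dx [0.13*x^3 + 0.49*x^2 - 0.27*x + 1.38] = 0.39*x^2 + 0.98*x - 0.27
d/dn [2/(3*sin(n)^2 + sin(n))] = -(12/tan(n) + 2*cos(n)/sin(n)^2)/(3*sin(n) + 1)^2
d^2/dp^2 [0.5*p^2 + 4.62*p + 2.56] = 1.00000000000000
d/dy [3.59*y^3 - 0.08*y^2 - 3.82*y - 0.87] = 10.77*y^2 - 0.16*y - 3.82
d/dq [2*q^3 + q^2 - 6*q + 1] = 6*q^2 + 2*q - 6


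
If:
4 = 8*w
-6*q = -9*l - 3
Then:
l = 2*q/3 - 1/3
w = 1/2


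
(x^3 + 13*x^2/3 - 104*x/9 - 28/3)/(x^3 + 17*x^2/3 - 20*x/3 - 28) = (x + 2/3)/(x + 2)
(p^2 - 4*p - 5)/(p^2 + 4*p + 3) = (p - 5)/(p + 3)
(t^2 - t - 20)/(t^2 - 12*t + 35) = (t + 4)/(t - 7)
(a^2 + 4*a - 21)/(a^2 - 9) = (a + 7)/(a + 3)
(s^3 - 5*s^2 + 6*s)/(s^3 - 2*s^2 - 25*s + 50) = s*(s - 3)/(s^2 - 25)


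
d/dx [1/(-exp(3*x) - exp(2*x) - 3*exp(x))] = (3*exp(2*x) + 2*exp(x) + 3)*exp(-x)/(exp(2*x) + exp(x) + 3)^2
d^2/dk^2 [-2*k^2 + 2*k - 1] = -4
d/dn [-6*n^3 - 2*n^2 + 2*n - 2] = -18*n^2 - 4*n + 2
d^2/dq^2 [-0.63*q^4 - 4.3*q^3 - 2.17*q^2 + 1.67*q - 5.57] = -7.56*q^2 - 25.8*q - 4.34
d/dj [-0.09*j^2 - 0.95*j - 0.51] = -0.18*j - 0.95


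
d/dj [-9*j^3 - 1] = -27*j^2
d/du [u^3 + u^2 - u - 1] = 3*u^2 + 2*u - 1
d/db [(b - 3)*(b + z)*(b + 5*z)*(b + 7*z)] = 4*b^3 + 39*b^2*z - 9*b^2 + 94*b*z^2 - 78*b*z + 35*z^3 - 141*z^2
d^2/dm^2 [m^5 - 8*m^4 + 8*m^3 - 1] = 4*m*(5*m^2 - 24*m + 12)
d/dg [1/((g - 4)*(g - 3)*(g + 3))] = (-(g - 4)*(g - 3) - (g - 4)*(g + 3) - (g - 3)*(g + 3))/((g - 4)^2*(g - 3)^2*(g + 3)^2)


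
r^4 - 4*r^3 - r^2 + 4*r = r*(r - 4)*(r - 1)*(r + 1)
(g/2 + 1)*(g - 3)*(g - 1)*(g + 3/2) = g^4/2 - g^3/4 - 4*g^2 - 3*g/4 + 9/2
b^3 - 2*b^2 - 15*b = b*(b - 5)*(b + 3)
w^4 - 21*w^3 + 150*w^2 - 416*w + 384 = (w - 8)^2*(w - 3)*(w - 2)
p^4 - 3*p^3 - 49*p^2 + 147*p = p*(p - 7)*(p - 3)*(p + 7)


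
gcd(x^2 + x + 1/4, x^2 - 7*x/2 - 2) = x + 1/2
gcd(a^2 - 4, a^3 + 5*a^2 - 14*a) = a - 2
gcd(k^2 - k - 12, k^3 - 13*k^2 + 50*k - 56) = k - 4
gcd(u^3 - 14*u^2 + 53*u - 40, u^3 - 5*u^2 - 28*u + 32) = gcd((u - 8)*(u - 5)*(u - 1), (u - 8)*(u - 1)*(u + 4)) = u^2 - 9*u + 8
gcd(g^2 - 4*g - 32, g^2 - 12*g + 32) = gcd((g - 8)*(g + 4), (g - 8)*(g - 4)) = g - 8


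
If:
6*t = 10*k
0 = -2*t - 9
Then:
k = -27/10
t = -9/2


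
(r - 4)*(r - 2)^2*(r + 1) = r^4 - 7*r^3 + 12*r^2 + 4*r - 16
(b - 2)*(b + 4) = b^2 + 2*b - 8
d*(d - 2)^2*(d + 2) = d^4 - 2*d^3 - 4*d^2 + 8*d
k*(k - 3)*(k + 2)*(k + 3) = k^4 + 2*k^3 - 9*k^2 - 18*k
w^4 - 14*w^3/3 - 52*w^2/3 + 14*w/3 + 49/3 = (w - 7)*(w - 1)*(w + 1)*(w + 7/3)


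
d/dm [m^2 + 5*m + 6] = 2*m + 5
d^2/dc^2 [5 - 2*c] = 0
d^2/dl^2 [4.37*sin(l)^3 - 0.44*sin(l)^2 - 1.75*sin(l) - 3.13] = -1.5275*sin(l) + 9.8325*sin(3*l) - 0.88*cos(2*l)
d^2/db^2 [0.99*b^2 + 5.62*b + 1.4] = 1.98000000000000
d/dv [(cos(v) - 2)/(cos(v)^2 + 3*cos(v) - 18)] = (cos(v)^2 - 4*cos(v) + 12)*sin(v)/(cos(v)^2 + 3*cos(v) - 18)^2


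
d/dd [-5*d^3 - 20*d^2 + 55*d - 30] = -15*d^2 - 40*d + 55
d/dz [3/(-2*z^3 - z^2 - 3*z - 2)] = 3*(6*z^2 + 2*z + 3)/(2*z^3 + z^2 + 3*z + 2)^2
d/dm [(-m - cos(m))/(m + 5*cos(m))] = -(4*m*sin(m) + 4*cos(m))/(m + 5*cos(m))^2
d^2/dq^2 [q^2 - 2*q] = 2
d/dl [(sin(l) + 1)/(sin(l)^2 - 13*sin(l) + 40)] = (-2*sin(l) + cos(l)^2 + 52)*cos(l)/(sin(l)^2 - 13*sin(l) + 40)^2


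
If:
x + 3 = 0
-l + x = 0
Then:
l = -3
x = -3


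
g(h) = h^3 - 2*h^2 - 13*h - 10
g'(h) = 3*h^2 - 4*h - 13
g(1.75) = -33.52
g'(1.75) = -10.81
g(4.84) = -6.39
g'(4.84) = 37.92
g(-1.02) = 0.12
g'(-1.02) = -5.80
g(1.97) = -35.73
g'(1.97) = -9.24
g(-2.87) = -12.80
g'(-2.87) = 23.19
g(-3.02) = -16.52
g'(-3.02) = 26.44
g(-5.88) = -206.01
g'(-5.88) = 114.24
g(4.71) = -11.11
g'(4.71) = 34.71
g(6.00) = 56.00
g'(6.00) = 71.00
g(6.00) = 56.00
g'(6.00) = 71.00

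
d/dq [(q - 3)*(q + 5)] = 2*q + 2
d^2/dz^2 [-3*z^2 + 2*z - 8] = -6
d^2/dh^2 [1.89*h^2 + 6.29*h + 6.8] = 3.78000000000000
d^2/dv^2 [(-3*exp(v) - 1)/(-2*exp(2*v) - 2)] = (3*exp(4*v) + 4*exp(3*v) - 18*exp(2*v) - 4*exp(v) + 3)*exp(v)/(2*(exp(6*v) + 3*exp(4*v) + 3*exp(2*v) + 1))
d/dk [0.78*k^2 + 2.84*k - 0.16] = 1.56*k + 2.84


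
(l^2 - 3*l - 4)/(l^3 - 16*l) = (l + 1)/(l*(l + 4))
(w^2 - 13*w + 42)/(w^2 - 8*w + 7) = (w - 6)/(w - 1)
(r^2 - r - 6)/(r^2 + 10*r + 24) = (r^2 - r - 6)/(r^2 + 10*r + 24)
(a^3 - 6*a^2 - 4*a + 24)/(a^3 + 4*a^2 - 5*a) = (a^3 - 6*a^2 - 4*a + 24)/(a*(a^2 + 4*a - 5))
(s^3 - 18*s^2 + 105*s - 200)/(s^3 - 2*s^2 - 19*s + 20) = (s^2 - 13*s + 40)/(s^2 + 3*s - 4)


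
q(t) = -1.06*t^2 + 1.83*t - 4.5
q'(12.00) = -23.61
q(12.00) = -135.18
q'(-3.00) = 8.19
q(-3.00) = -19.53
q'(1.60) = -1.56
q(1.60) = -4.29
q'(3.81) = -6.25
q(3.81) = -12.91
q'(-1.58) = 5.18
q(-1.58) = -10.04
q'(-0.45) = 2.78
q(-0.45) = -5.54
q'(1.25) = -0.82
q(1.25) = -3.87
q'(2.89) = -4.30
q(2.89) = -8.06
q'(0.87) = -0.01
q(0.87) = -3.71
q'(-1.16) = 4.29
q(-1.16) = -8.05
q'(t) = 1.83 - 2.12*t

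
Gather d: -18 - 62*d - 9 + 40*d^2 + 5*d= 40*d^2 - 57*d - 27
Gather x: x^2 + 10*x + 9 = x^2 + 10*x + 9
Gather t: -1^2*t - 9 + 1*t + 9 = 0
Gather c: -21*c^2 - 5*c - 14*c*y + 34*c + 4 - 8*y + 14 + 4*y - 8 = -21*c^2 + c*(29 - 14*y) - 4*y + 10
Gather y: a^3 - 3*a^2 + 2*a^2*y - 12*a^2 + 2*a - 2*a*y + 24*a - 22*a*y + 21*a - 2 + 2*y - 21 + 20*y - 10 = a^3 - 15*a^2 + 47*a + y*(2*a^2 - 24*a + 22) - 33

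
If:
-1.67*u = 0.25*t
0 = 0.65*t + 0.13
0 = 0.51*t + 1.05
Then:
No Solution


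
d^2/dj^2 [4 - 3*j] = 0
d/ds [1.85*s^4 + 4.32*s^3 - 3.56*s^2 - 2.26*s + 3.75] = 7.4*s^3 + 12.96*s^2 - 7.12*s - 2.26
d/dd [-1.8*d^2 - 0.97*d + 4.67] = -3.6*d - 0.97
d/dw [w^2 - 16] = 2*w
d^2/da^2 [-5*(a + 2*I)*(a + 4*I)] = -10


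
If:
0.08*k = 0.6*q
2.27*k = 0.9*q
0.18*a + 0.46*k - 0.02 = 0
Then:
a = 0.11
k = 0.00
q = 0.00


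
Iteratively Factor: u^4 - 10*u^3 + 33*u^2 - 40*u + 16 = (u - 1)*(u^3 - 9*u^2 + 24*u - 16) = (u - 4)*(u - 1)*(u^2 - 5*u + 4) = (u - 4)^2*(u - 1)*(u - 1)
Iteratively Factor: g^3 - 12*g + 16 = (g - 2)*(g^2 + 2*g - 8) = (g - 2)*(g + 4)*(g - 2)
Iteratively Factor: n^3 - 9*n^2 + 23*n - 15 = (n - 5)*(n^2 - 4*n + 3) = (n - 5)*(n - 1)*(n - 3)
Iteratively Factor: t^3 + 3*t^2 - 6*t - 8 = (t + 1)*(t^2 + 2*t - 8) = (t - 2)*(t + 1)*(t + 4)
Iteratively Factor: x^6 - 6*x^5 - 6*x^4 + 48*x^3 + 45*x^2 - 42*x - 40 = (x + 1)*(x^5 - 7*x^4 + x^3 + 47*x^2 - 2*x - 40) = (x - 1)*(x + 1)*(x^4 - 6*x^3 - 5*x^2 + 42*x + 40) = (x - 5)*(x - 1)*(x + 1)*(x^3 - x^2 - 10*x - 8) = (x - 5)*(x - 1)*(x + 1)^2*(x^2 - 2*x - 8) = (x - 5)*(x - 1)*(x + 1)^2*(x + 2)*(x - 4)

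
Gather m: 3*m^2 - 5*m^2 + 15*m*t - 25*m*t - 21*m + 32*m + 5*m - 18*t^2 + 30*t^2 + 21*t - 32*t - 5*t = -2*m^2 + m*(16 - 10*t) + 12*t^2 - 16*t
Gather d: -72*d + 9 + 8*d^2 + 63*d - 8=8*d^2 - 9*d + 1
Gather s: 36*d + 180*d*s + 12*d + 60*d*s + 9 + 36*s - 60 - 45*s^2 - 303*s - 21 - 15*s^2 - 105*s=48*d - 60*s^2 + s*(240*d - 372) - 72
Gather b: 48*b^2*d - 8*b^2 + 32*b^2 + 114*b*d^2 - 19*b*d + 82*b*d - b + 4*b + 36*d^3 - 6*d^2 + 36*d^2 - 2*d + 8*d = b^2*(48*d + 24) + b*(114*d^2 + 63*d + 3) + 36*d^3 + 30*d^2 + 6*d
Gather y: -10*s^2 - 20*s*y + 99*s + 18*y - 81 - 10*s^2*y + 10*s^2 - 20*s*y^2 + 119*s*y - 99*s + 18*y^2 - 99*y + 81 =y^2*(18 - 20*s) + y*(-10*s^2 + 99*s - 81)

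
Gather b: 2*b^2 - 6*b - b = 2*b^2 - 7*b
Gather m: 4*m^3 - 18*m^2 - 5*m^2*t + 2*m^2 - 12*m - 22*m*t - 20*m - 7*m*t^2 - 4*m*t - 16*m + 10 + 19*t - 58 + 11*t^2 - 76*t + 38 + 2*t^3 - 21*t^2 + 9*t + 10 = 4*m^3 + m^2*(-5*t - 16) + m*(-7*t^2 - 26*t - 48) + 2*t^3 - 10*t^2 - 48*t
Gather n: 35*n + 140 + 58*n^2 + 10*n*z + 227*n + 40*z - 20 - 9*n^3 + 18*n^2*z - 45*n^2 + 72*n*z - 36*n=-9*n^3 + n^2*(18*z + 13) + n*(82*z + 226) + 40*z + 120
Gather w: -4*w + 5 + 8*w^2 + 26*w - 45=8*w^2 + 22*w - 40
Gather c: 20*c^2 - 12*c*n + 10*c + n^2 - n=20*c^2 + c*(10 - 12*n) + n^2 - n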